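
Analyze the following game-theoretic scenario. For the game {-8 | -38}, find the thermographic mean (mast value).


Game = {-8 | -38}, a switch {a | b} with numbers a > b.
Its thermograph has left wall a - t and right wall b + t, which meet at t = (a - b)/2, where both equal (a + b)/2. So the mast (mean value) is at (a + b)/2.
Mean = (-8 + (-38))/2 = -46/2 = -23

-23


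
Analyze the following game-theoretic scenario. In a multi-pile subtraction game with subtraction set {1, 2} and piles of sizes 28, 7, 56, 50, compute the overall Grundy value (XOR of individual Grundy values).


Subtraction set: {1, 2}
For this subtraction set, G(n) = n mod 3 (period = max + 1 = 3).
Pile 1 (size 28): G(28) = 28 mod 3 = 1
Pile 2 (size 7): G(7) = 7 mod 3 = 1
Pile 3 (size 56): G(56) = 56 mod 3 = 2
Pile 4 (size 50): G(50) = 50 mod 3 = 2
Total Grundy value = XOR of all: 1 XOR 1 XOR 2 XOR 2 = 0

0


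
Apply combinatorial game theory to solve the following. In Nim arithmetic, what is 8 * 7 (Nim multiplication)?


Nim multiplication is bilinear over XOR: (u XOR v) * w = (u*w) XOR (v*w).
So we split each operand into its bit components and XOR the pairwise Nim products.
8 = 8 (as XOR of powers of 2).
7 = 1 + 2 + 4 (as XOR of powers of 2).
Using the standard Nim-product table on single bits:
  2*2 = 3,   2*4 = 8,   2*8 = 12,
  4*4 = 6,   4*8 = 11,  8*8 = 13,
and  1*x = x (identity), k*l = l*k (commutative).
Pairwise Nim products:
  8 * 1 = 8
  8 * 2 = 12
  8 * 4 = 11
XOR them: 8 XOR 12 XOR 11 = 15.
Result: 8 * 7 = 15 (in Nim).

15


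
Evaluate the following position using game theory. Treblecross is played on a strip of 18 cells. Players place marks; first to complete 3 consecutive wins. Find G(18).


Treblecross: place X on empty cells; 3-in-a-row wins.
Playing within two cells of an existing X lets the opponent win at once, so sensible play treats the cells i-2..i+2 around each X as dead. The player left with no safe cell loses, so this is a normal-play take-away game on strips of safe cells.
Placing X at cell i (0-indexed) of a strip of k safe cells leaves independent strips of sizes max(0, i-2) and max(0, k-i-3). Hence G(k) = mex{ G(max(0,i-2)) XOR G(max(0,k-i-3)) : 0 <= i < k }, with G(0) = 0.
G(1): splits (0,0):0^0=0 -> mex({0}) = 1
G(2): splits (0,0):0^0=0 -> mex({0}) = 1
G(3): splits (0,0):0^0=0 -> mex({0}) = 1
G(4): splits (0,1):0^1=1 (0,0):0^0=0 -> mex({0, 1}) = 2
G(5): splits (0,2):0^1=1 (0,1):0^1=1 (0,0):0^0=0 -> mex({0, 1}) = 2
G(6) = mex({1}) = 0
G(7) = mex({0, 1, 2}) = 3
G(8) = mex({0, 1, 2}) = 3
G(9) = mex({0, 2}) = 1
G(10) = mex({0, 2, 3}) = 1
G(11) = mex({0, 3}) = 1
G(12) = mex({1, 3}) = 0
G(13) = mex({0, 1, 2, 3}) = 4
G(14) = mex({0, 1, 2}) = 3
G(15) = mex({0, 1, 2}) = 3
G(16) = mex({0, 1, 2, 4}) = 3
G(17) = mex({0, 1, 3, 4}) = 2
G(18) = mex({0, 1, 3, 4}) = 2
Therefore G(18) = 2.

2


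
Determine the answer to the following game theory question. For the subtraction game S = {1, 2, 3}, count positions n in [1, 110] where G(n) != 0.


Subtraction set S = {1, 2, 3}, so G(n) = n mod 4.
G(n) = 0 when n is a multiple of 4.
Multiples of 4 in [1, 110]: 27
N-positions (nonzero Grundy) = 110 - 27 = 83

83


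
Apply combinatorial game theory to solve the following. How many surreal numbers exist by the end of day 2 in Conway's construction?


Day 0: {|} = 0 is born. Count = 1.
Day n: the number of surreal numbers born by day n is 2^(n+1) - 1.
By day 0: 2^1 - 1 = 1
By day 1: 2^2 - 1 = 3
By day 2: 2^3 - 1 = 7
By day 2: 7 surreal numbers.

7


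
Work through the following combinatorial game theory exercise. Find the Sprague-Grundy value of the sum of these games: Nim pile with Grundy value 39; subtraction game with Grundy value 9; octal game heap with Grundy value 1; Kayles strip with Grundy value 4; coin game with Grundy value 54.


By the Sprague-Grundy theorem, the Grundy value of a sum of games is the XOR of individual Grundy values.
Nim pile: Grundy value = 39. Running XOR: 0 XOR 39 = 39
subtraction game: Grundy value = 9. Running XOR: 39 XOR 9 = 46
octal game heap: Grundy value = 1. Running XOR: 46 XOR 1 = 47
Kayles strip: Grundy value = 4. Running XOR: 47 XOR 4 = 43
coin game: Grundy value = 54. Running XOR: 43 XOR 54 = 29
The combined Grundy value is 29.

29


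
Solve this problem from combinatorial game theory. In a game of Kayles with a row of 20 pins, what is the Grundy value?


Kayles: a move removes 1 or 2 adjacent pins from a contiguous row.
Removing pins from a row of k leaves two independent rows (a, b) with a + b = k - 1 (one pin) or a + b = k - 2 (two pins); an end removal gives a = 0.
By Sprague-Grundy, G(k) = mex{ G(a) XOR G(b) } over all these splits. G(0) = 0.
G(1): splits (0,0):0^0=0 -> mex({0}) = 1
G(2): splits (0,1):0^1=1 (0,0):0^0=0 -> mex({0, 1}) = 2
G(3): splits (0,2):0^2=2 (1,1):1^1=0 (0,1):0^1=1 -> mex({0, 1, 2}) = 3
G(4): splits (0,3):0^3=3 (1,2):1^2=3 (0,2):0^2=2 (1,1):1^1=0 -> mex({0, 2, 3}) = 1
G(5): splits (0,4):0^1=1 (1,3):1^3=2 (2,2):2^2=0 (0,3):0^3=3 (1,2):1^2=3 -> mex({0, 1, 2, 3}) = 4
G(6) = mex({0, 1, 2, 4}) = 3
G(7) = mex({0, 1, 3, 4, 5}) = 2
G(8) = mex({0, 2, 3, 5, 6}) = 1
G(9) = mex({0, 1, 2, 3, 6, 7}) = 4
G(10) = mex({0, 1, 3, 4, 5, 7}) = 2
G(11) = mex({0, 1, 2, 3, 4, 5}) = 6
G(12) = mex({0, 1, 2, 3, 5, 6, 7}) = 4
G(13) = mex({0, 2, 3, 4, 6, 7}) = 1
G(14) = mex({0, 1, 4, 5, 6, 7}) = 2
G(15) = mex({0, 1, 2, 3, 4, 5, 6}) = 7
G(16) = mex({0, 2, 3, 5, 6, 7}) = 1
G(17) = mex({0, 1, 2, 3, 5, 6, 7}) = 4
G(18) = mex({0, 1, 2, 4, 5, 6}) = 3
G(19) = mex({0, 1, 3, 4, 5, 7}) = 2
G(20) = mex({0, 2, 3, 4, 5, 6, 7}) = 1
Therefore G(20) = 1.

1


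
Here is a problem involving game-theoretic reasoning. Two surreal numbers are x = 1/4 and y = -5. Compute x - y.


x = 1/4, y = -5
Converting to common denominator: 4
x = 1/4, y = -20/4
x - y = 1/4 - -5 = 21/4

21/4


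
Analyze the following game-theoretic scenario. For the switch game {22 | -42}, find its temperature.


The game is {22 | -42}, a switch {a | b} with numbers a > b.
Cooling {a | b} by t gives {a - t | b + t}, which stops being hot when a - t = b + t, i.e. at t = (a - b)/2. So the temperature of a switch is (a - b)/2.
Temperature = (Left option - Right option) / 2
= (22 - (-42)) / 2
= 64 / 2
= 32

32


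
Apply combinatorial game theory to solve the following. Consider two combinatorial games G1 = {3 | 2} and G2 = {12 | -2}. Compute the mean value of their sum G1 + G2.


G1 = {3 | 2}, G2 = {12 | -2}
Each is a switch {a | b} with numbers a > b; its mean value is (a + b)/2, and mean value is additive over game sums: m(G1 + G2) = m(G1) + m(G2).
Mean of G1 = (3 + (2))/2 = 5/2 = 5/2
Mean of G2 = (12 + (-2))/2 = 10/2 = 5
Mean of G1 + G2 = 5/2 + 5 = 15/2

15/2


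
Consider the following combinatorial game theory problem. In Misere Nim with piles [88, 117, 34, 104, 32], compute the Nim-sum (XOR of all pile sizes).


We need the XOR (exclusive or) of all pile sizes.
After XOR-ing pile 1 (size 88): 0 XOR 88 = 88
After XOR-ing pile 2 (size 117): 88 XOR 117 = 45
After XOR-ing pile 3 (size 34): 45 XOR 34 = 15
After XOR-ing pile 4 (size 104): 15 XOR 104 = 103
After XOR-ing pile 5 (size 32): 103 XOR 32 = 71
The Nim-value of this position is 71.

71


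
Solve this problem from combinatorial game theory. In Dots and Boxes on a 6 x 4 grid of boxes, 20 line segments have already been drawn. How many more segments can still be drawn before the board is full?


Grid: 6 x 4 boxes, i.e. 7 rows and 5 columns of dots.
Horizontal edges: (rows + 1) * cols = 7 * 4 = 28
Vertical edges: rows * (cols + 1) = 6 * 5 = 30
Total edges: 28 + 30 = 58
Edges drawn: 20
Remaining: 58 - 20 = 38

38


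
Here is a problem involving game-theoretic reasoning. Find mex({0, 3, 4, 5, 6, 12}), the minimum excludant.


Set = {0, 3, 4, 5, 6, 12}
0 is in the set.
1 is NOT in the set. This is the mex.
mex = 1

1


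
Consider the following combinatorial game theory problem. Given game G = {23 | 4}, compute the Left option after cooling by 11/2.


Original game: {23 | 4} (a switch {a | b} with a > b).
Cooling by t (for t below the temperature (a - b)/2 = 19/2) taxes each move by t: {a | b} cooled by t is {a - t | b + t}.
Cooling amount: t = 11/2
Cooled Left option: 23 - 11/2 = 35/2
Cooled Right option: 4 + 11/2 = 19/2
Cooled game: {35/2 | 19/2}
Left option = 35/2

35/2


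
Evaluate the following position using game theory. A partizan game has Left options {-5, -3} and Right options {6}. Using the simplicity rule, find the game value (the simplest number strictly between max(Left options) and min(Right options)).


Left options: {-5, -3}, max = -3
Right options: {6}, min = 6
All options are numbers and max(Left) < min(Right), so by the simplicity theorem the value is the simplest (earliest-born) number strictly between -3 and 6.
Integers -2 through 5 all lie strictly between -3 and 6.
Among integers, the simplest (lowest birthday = smallest |n|; 0 is born on day 0, +-n on day n) is 0.
No non-integer in the interval can be simpler: if x is a non-integer in the interval, then floor(x) or ceil(x) also lies in the interval (the interval contains an integer), and both are proper prefixes of x's sign expansion, i.e. born earlier. So the game value is 0.
Game value = 0

0


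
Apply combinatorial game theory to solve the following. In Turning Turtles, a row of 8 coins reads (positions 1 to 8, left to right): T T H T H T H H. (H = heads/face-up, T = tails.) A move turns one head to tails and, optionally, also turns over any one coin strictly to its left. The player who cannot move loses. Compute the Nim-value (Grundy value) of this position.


Coins: T T H T H T H H
Key fact: a single head at position k behaves exactly like a Nim heap of size k (turning it to T and optionally flipping a coin at j < k corresponds to moving the heap from k to j, or to 0), and heads combine as a disjunctive sum (two heads at the same place would cancel, matching j XOR j = 0). So the Nim-value is the XOR of the 1-indexed positions of the heads.
Face-up positions (1-indexed): [3, 5, 7, 8]
XOR 0 with 3: 0 XOR 3 = 3
XOR 3 with 5: 3 XOR 5 = 6
XOR 6 with 7: 6 XOR 7 = 1
XOR 1 with 8: 1 XOR 8 = 9
Nim-value = 9

9


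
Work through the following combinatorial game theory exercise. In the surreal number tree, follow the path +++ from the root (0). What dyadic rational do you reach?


Sign expansion: +++
Rule: track bounds (lo, hi), initially (-inf, +inf). On '+', the current value becomes lo and we move to the simplest number in (value, hi): value + 1 if hi = +inf, otherwise the midpoint (value + hi)/2. On '-', the current value becomes hi and we move to value - 1 if lo = -inf, otherwise the midpoint (lo + value)/2.
Start at 0.
Step 1: sign = +, move right. Bounds: (0, +inf). Value = 1
Step 2: sign = +, move right. Bounds: (1, +inf). Value = 2
Step 3: sign = +, move right. Bounds: (2, +inf). Value = 3
The surreal number with sign expansion +++ is 3.

3


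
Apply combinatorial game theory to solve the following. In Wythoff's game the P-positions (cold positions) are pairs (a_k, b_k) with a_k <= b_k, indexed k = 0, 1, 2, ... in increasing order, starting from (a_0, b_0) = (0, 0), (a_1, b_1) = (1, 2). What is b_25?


By Wythoff's theorem, a_k = floor(k * phi) and b_k = floor(k * phi^2) = a_k + k, where phi = (1 + sqrt(5))/2 is the golden ratio.
phi = (1 + sqrt(5))/2 = 1.618034
phi^2 = phi + 1 = 2.618034
k = 25
k * phi^2 = 25 * 2.618034 = 65.450850
b_25 = floor(k * phi^2) = 65 (check: a_25 + k = 40 + 25 = 65)

65


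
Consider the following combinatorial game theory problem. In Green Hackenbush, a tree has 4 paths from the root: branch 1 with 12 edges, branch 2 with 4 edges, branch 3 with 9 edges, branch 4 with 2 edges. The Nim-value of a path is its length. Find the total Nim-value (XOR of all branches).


The tree has 4 branches from the ground vertex.
In Green Hackenbush, the Nim-value of a simple path of length k is k.
Branch 1: length 12, Nim-value = 12
Branch 2: length 4, Nim-value = 4
Branch 3: length 9, Nim-value = 9
Branch 4: length 2, Nim-value = 2
Total Nim-value = XOR of all branch values:
0 XOR 12 = 12
12 XOR 4 = 8
8 XOR 9 = 1
1 XOR 2 = 3
Nim-value of the tree = 3

3


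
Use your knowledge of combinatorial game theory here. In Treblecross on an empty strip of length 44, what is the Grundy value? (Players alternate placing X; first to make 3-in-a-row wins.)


Treblecross: place X on empty cells; 3-in-a-row wins.
Playing within two cells of an existing X lets the opponent win at once, so sensible play treats the cells i-2..i+2 around each X as dead. The player left with no safe cell loses, so this is a normal-play take-away game on strips of safe cells.
Placing X at cell i (0-indexed) of a strip of k safe cells leaves independent strips of sizes max(0, i-2) and max(0, k-i-3). Hence G(k) = mex{ G(max(0,i-2)) XOR G(max(0,k-i-3)) : 0 <= i < k }, with G(0) = 0.
G(1): splits (0,0):0^0=0 -> mex({0}) = 1
G(2): splits (0,0):0^0=0 -> mex({0}) = 1
G(3): splits (0,0):0^0=0 -> mex({0}) = 1
G(4): splits (0,1):0^1=1 (0,0):0^0=0 -> mex({0, 1}) = 2
G(5): splits (0,2):0^1=1 (0,1):0^1=1 (0,0):0^0=0 -> mex({0, 1}) = 2
G(6) = mex({1}) = 0
G(7) = mex({0, 1, 2}) = 3
G(8) = mex({0, 1, 2}) = 3
G(9) = mex({0, 2}) = 1
G(10) = mex({0, 2, 3}) = 1
G(11) = mex({0, 3}) = 1
G(12) = mex({1, 3}) = 0
G(13) = mex({0, 1, 2, 3}) = 4
G(14) = mex({0, 1, 2}) = 3
G(15) = mex({0, 1, 2}) = 3
G(16) = mex({0, 1, 2, 4}) = 3
G(17) = mex({0, 1, 3, 4}) = 2
G(18) = mex({0, 1, 3, 4}) = 2
G(19) = mex({0, 1, 3, 5}) = 2
G(20) = mex({0, 1, 2, 3, 5}) = 4
G(21) = mex({0, 1, 2, 3, 5}) = 4
G(22) = mex({1, 2, 6}) = 0
G(23) = mex({0, 1, 2, 3, 4, 6}) = 5
G(24) = mex({0, 1, 2, 3, 4}) = 5
G(25) = mex({0, 1, 3, 4, 7}) = 2
G(26) = mex({0, 1, 3, 4, 5, 7}) = 2
G(27) = mex({0, 1, 3, 5}) = 2
G(28) = mex({0, 1, 2, 5}) = 3
G(29) = mex({0, 1, 2, 4, 5, 6}) = 3
G(30) = mex({1, 2, 4, 6}) = 0
G(31) = mex({0, 1, 2, 3, 4, 6}) = 5
G(32) = mex({1, 2, 3, 4, 7}) = 0
G(33) = mex({0, 3, 7}) = 1
G(34) = mex({0, 2, 3, 5, 7}) = 1
G(35) = mex({0, 2, 3, 5, 6}) = 1
G(36) = mex({0, 1, 2, 5, 6}) = 3
G(37) = mex({0, 1, 2, 4, 5, 6}) = 3
G(38) = mex({0, 1, 2, 4}) = 3
G(39) = mex({0, 1, 2, 3, 4, 7}) = 5
G(40) = mex({0, 1, 2, 3, 4, 5, 7}) = 6
G(41) = mex({0, 1, 2, 3, 5, 7}) = 4
G(42) = mex({0, 1, 2, 3, 5, 6, 7}) = 4
G(43) = mex({0, 2, 3, 5, 6}) = 1
G(44) = mex({1, 2, 3, 4, 5, 6}) = 0
Therefore G(44) = 0.

0


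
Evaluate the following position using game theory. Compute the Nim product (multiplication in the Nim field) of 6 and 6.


Nim multiplication is bilinear over XOR: (u XOR v) * w = (u*w) XOR (v*w).
So we split each operand into its bit components and XOR the pairwise Nim products.
6 = 2 + 4 (as XOR of powers of 2).
6 = 2 + 4 (as XOR of powers of 2).
Using the standard Nim-product table on single bits:
  2*2 = 3,   2*4 = 8,   2*8 = 12,
  4*4 = 6,   4*8 = 11,  8*8 = 13,
and  1*x = x (identity), k*l = l*k (commutative).
Pairwise Nim products:
  2 * 2 = 3
  2 * 4 = 8
  4 * 2 = 8
  4 * 4 = 6
XOR them: 3 XOR 8 XOR 8 XOR 6 = 5.
Result: 6 * 6 = 5 (in Nim).

5


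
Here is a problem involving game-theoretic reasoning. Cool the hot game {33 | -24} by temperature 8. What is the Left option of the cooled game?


Original game: {33 | -24} (a switch {a | b} with a > b).
Cooling by t (for t below the temperature (a - b)/2 = 57/2) taxes each move by t: {a | b} cooled by t is {a - t | b + t}.
Cooling amount: t = 8
Cooled Left option: 33 - 8 = 25
Cooled Right option: -24 + 8 = -16
Cooled game: {25 | -16}
Left option = 25

25


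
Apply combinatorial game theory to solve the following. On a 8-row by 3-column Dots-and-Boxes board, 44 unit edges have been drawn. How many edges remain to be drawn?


Grid: 8 x 3 boxes, i.e. 9 rows and 4 columns of dots.
Horizontal edges: (rows + 1) * cols = 9 * 3 = 27
Vertical edges: rows * (cols + 1) = 8 * 4 = 32
Total edges: 27 + 32 = 59
Edges drawn: 44
Remaining: 59 - 44 = 15

15


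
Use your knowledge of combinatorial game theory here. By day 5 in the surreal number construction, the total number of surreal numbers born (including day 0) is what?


Day 0: {|} = 0 is born. Count = 1.
Day n: the number of surreal numbers born by day n is 2^(n+1) - 1.
By day 0: 2^1 - 1 = 1
By day 1: 2^2 - 1 = 3
By day 2: 2^3 - 1 = 7
By day 3: 2^4 - 1 = 15
By day 4: 2^5 - 1 = 31
By day 5: 2^6 - 1 = 63
By day 5: 63 surreal numbers.

63


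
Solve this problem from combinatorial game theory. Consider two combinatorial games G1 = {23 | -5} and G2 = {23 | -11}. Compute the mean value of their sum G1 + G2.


G1 = {23 | -5}, G2 = {23 | -11}
Each is a switch {a | b} with numbers a > b; its mean value is (a + b)/2, and mean value is additive over game sums: m(G1 + G2) = m(G1) + m(G2).
Mean of G1 = (23 + (-5))/2 = 18/2 = 9
Mean of G2 = (23 + (-11))/2 = 12/2 = 6
Mean of G1 + G2 = 9 + 6 = 15

15


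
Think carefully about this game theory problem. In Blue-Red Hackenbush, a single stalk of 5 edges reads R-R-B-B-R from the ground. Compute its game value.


Edges (from ground): R-R-B-B-R
By Berlekamp's sign-expansion rule, a Blue-Red Hackenbush stalk has the value of the surreal number whose sign sequence is the edge sequence with B -> + and R -> -.
Sign sequence: --++-
Trace the sign expansion in the surreal number tree, starting from 0:
Edge 1: R (sign -) -> bounds (-inf, 0), value = -1
Edge 2: R (sign -) -> bounds (-inf, -1), value = -2
Edge 3: B (sign +) -> bounds (-2, -1), value = -3/2
Edge 4: B (sign +) -> bounds (-3/2, -1), value = -5/4
Edge 5: R (sign -) -> bounds (-3/2, -5/4), value = -11/8
Game value = -11/8

-11/8


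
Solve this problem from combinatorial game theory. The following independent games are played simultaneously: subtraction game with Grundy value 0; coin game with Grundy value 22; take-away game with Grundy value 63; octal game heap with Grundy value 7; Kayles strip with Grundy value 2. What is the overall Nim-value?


By the Sprague-Grundy theorem, the Grundy value of a sum of games is the XOR of individual Grundy values.
subtraction game: Grundy value = 0. Running XOR: 0 XOR 0 = 0
coin game: Grundy value = 22. Running XOR: 0 XOR 22 = 22
take-away game: Grundy value = 63. Running XOR: 22 XOR 63 = 41
octal game heap: Grundy value = 7. Running XOR: 41 XOR 7 = 46
Kayles strip: Grundy value = 2. Running XOR: 46 XOR 2 = 44
The combined Grundy value is 44.

44


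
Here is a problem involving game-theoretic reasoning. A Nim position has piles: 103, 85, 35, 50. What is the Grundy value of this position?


We need the XOR (exclusive or) of all pile sizes.
After XOR-ing pile 1 (size 103): 0 XOR 103 = 103
After XOR-ing pile 2 (size 85): 103 XOR 85 = 50
After XOR-ing pile 3 (size 35): 50 XOR 35 = 17
After XOR-ing pile 4 (size 50): 17 XOR 50 = 35
The Nim-value of this position is 35.

35


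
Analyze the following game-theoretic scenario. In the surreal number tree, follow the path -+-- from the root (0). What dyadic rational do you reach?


Sign expansion: -+--
Rule: track bounds (lo, hi), initially (-inf, +inf). On '+', the current value becomes lo and we move to the simplest number in (value, hi): value + 1 if hi = +inf, otherwise the midpoint (value + hi)/2. On '-', the current value becomes hi and we move to value - 1 if lo = -inf, otherwise the midpoint (lo + value)/2.
Start at 0.
Step 1: sign = -, move left. Bounds: (-inf, 0). Value = -1
Step 2: sign = +, move right. Bounds: (-1, 0). Value = -1/2
Step 3: sign = -, move left. Bounds: (-1, -1/2). Value = -3/4
Step 4: sign = -, move left. Bounds: (-1, -3/4). Value = -7/8
The surreal number with sign expansion -+-- is -7/8.

-7/8


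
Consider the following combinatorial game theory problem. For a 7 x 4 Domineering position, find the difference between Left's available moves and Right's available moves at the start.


Board is 7 x 4 (rows x cols).
Left (vertical) placements: (rows-1) * cols = 6 * 4 = 24
Right (horizontal) placements: rows * (cols-1) = 7 * 3 = 21
Advantage = Left - Right = 24 - 21 = 3

3


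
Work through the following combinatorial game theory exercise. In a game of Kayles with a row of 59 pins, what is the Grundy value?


Kayles: a move removes 1 or 2 adjacent pins from a contiguous row.
Removing pins from a row of k leaves two independent rows (a, b) with a + b = k - 1 (one pin) or a + b = k - 2 (two pins); an end removal gives a = 0.
By Sprague-Grundy, G(k) = mex{ G(a) XOR G(b) } over all these splits. G(0) = 0.
G(1): splits (0,0):0^0=0 -> mex({0}) = 1
G(2): splits (0,1):0^1=1 (0,0):0^0=0 -> mex({0, 1}) = 2
G(3): splits (0,2):0^2=2 (1,1):1^1=0 (0,1):0^1=1 -> mex({0, 1, 2}) = 3
G(4): splits (0,3):0^3=3 (1,2):1^2=3 (0,2):0^2=2 (1,1):1^1=0 -> mex({0, 2, 3}) = 1
G(5): splits (0,4):0^1=1 (1,3):1^3=2 (2,2):2^2=0 (0,3):0^3=3 (1,2):1^2=3 -> mex({0, 1, 2, 3}) = 4
G(6) = mex({0, 1, 2, 4}) = 3
G(7) = mex({0, 1, 3, 4, 5}) = 2
G(8) = mex({0, 2, 3, 5, 6}) = 1
G(9) = mex({0, 1, 2, 3, 6, 7}) = 4
G(10) = mex({0, 1, 3, 4, 5, 7}) = 2
G(11) = mex({0, 1, 2, 3, 4, 5}) = 6
G(12) = mex({0, 1, 2, 3, 5, 6, 7}) = 4
G(13) = mex({0, 2, 3, 4, 6, 7}) = 1
G(14) = mex({0, 1, 4, 5, 6, 7}) = 2
G(15) = mex({0, 1, 2, 3, 4, 5, 6}) = 7
G(16) = mex({0, 2, 3, 5, 6, 7}) = 1
G(17) = mex({0, 1, 2, 3, 5, 6, 7}) = 4
G(18) = mex({0, 1, 2, 4, 5, 6}) = 3
G(19) = mex({0, 1, 3, 4, 5, 7}) = 2
G(20) = mex({0, 2, 3, 4, 5, 6, 7}) = 1
G(21) = mex({0, 1, 2, 3, 5, 6, 7}) = 4
G(22) = mex({0, 1, 2, 3, 4, 5, 7}) = 6
G(23) = mex({0, 1, 2, 3, 4, 5, 6}) = 7
G(24) = mex({0, 1, 2, 3, 5, 6, 7}) = 4
G(25) = mex({0, 2, 3, 4, 6, 7}) = 1
G(26) = mex({0, 1, 3, 4, 5, 6, 7}) = 2
G(27) = mex({0, 1, 2, 3, 4, 5, 6, 7}) = 8
G(28) = mex({0, 1, 2, 3, 4, 6, 7, 8}) = 5
G(29) = mex({0, 1, 2, 3, 5, 6, 7, 8, 9}) = 4
G(30) = mex({0, 1, 2, 3, 4, 5, 6, 9, 10}) = 7
G(31) = mex({0, 1, 3, 4, 5, 7, 10, 11}) = 2
G(32) = mex({0, 2, 3, 4, 5, 6, 7, 9, 11}) = 1
G(33) = mex({0, 1, 2, 3, 4, 5, 6, 7, 9, 12}) = 8
G(34) = mex({0, 1, 2, 3, 4, 5, 7, 8, 11, 12}) = 6
G(35) = mex({0, 1, 2, 3, 4, 5, 6, 8, 9, 10, 11}) = 7
G(36) = mex({0, 1, 2, 3, 5, 6, 7, 9, 10}) = 4
G(37) = mex({0, 2, 3, 4, 6, 7, 9, 10, 11, 12}) = 1
G(38) = mex({0, 1, 3, 4, 5, 6, 7, 9, 10, 11, 12}) = 2
G(39) = mex({0, 1, 2, 4, 5, 6, 7, 9, 10, 12, 14}) = 3
G(40) = mex({0, 2, 3, 4, 6, 7, 11, 12, 14}) = 1
G(41) = mex({0, 1, 2, 3, 5, 6, 7, 9, 10, 11, 12}) = 4
G(42) = mex({0, 1, 2, 3, 4, 5, 6, 9, 10}) = 7
G(43) = mex({0, 1, 3, 4, 5, 7, 9, 10, 12, 15}) = 2
G(44) = mex({0, 2, 3, 4, 5, 6, 7, 9, 10, 12, 15}) = 1
G(45) = mex({0, 1, 2, 3, 4, 5, 6, 7, 9, 10, 12, 14}) = 8
G(46) = mex({0, 1, 3, 4, 5, 7, 8, 11, 12, 14}) = 2
G(47) = mex({0, 1, 2, 3, 4, 5, 6, 8, 9, 10, 11, 12}) = 7
G(48) = mex({0, 1, 2, 3, 5, 6, 7, 9, 10}) = 4
G(49) = mex({0, 2, 3, 4, 6, 7, 9, 10, 11, 12, 15}) = 1
G(50) = mex({0, 1, 4, 5, 6, 7, 9, 11, 12, 14, 15}) = 2
G(51) = mex({0, 1, 2, 3, 4, 5, 6, 7, 9, 12, 14, 15}) = 8
G(52) = mex({0, 2, 3, 4, 5, 6, 7, 8, 11, 12, 15}) = 1
G(53) = mex({0, 1, 2, 3, 5, 6, 7, 8, 9, 10, 11, 12}) = 4
G(54) = mex({0, 1, 2, 3, 4, 5, 6, 9, 10}) = 7
G(55) = mex({0, 1, 3, 4, 5, 7, 9, 10, 11, 12}) = 2
G(56) = mex({0, 2, 3, 4, 5, 6, 7, 9, 10, 11, 12, 13, 14}) = 1
G(57) = mex({0, 1, 2, 3, 5, 6, 7, 9, 10, 12, 13, 14, 15}) = 4
G(58) = mex({0, 1, 3, 4, 5, 7, 11, 12, 14, 15}) = 2
G(59) = mex({0, 1, 2, 3, 4, 5, 6, 9, 10, 11, 12, 15}) = 7
Therefore G(59) = 7.

7


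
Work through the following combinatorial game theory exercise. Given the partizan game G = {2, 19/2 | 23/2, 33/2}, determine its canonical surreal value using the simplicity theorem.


Left options: {2, 19/2}, max = 19/2
Right options: {23/2, 33/2}, min = 23/2
All options are numbers and max(Left) < min(Right), so by the simplicity theorem the value is the simplest (earliest-born) number strictly between 19/2 and 23/2.
Integers 10 through 11 all lie strictly between 19/2 and 23/2.
Among integers, the simplest (lowest birthday = smallest |n|; 0 is born on day 0, +-n on day n) is 10.
No non-integer in the interval can be simpler: if x is a non-integer in the interval, then floor(x) or ceil(x) also lies in the interval (the interval contains an integer), and both are proper prefixes of x's sign expansion, i.e. born earlier. So the game value is 10.
Game value = 10

10


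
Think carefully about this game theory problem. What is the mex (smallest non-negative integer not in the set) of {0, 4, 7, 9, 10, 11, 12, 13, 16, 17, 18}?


Set = {0, 4, 7, 9, 10, 11, 12, 13, 16, 17, 18}
0 is in the set.
1 is NOT in the set. This is the mex.
mex = 1

1


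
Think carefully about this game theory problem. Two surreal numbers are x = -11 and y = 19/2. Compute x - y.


x = -11, y = 19/2
Converting to common denominator: 2
x = -22/2, y = 19/2
x - y = -11 - 19/2 = -41/2

-41/2


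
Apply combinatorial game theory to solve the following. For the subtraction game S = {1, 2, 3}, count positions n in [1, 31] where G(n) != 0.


Subtraction set S = {1, 2, 3}, so G(n) = n mod 4.
G(n) = 0 when n is a multiple of 4.
Multiples of 4 in [1, 31]: 7
N-positions (nonzero Grundy) = 31 - 7 = 24

24


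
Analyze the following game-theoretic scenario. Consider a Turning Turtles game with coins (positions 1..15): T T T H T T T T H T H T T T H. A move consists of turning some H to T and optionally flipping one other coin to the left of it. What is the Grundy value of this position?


Coins: T T T H T T T T H T H T T T H
Key fact: a single head at position k behaves exactly like a Nim heap of size k (turning it to T and optionally flipping a coin at j < k corresponds to moving the heap from k to j, or to 0), and heads combine as a disjunctive sum (two heads at the same place would cancel, matching j XOR j = 0). So the Nim-value is the XOR of the 1-indexed positions of the heads.
Face-up positions (1-indexed): [4, 9, 11, 15]
XOR 0 with 4: 0 XOR 4 = 4
XOR 4 with 9: 4 XOR 9 = 13
XOR 13 with 11: 13 XOR 11 = 6
XOR 6 with 15: 6 XOR 15 = 9
Nim-value = 9

9


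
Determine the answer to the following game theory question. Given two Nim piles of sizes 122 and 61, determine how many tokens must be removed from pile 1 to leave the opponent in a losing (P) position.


Piles: 122 and 61
Current XOR: 122 XOR 61 = 71 (non-zero, so this is an N-position).
To make the XOR zero, we need to find a move that balances the piles.
For pile 1 (size 122): target = 122 XOR 71 = 61
We reduce pile 1 from 122 to 61.
Tokens removed: 122 - 61 = 61
Verification: 61 XOR 61 = 0

61


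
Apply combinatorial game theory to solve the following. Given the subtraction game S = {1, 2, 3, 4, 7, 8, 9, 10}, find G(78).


The subtraction set is S = {1, 2, 3, 4, 7, 8, 9, 10}.
G(k) = mex{ G(k - s) : s in S, s <= k }. We compute iteratively: G(0) = 0.
G(1) = mex({0}) = 1
G(2) = mex({0, 1}) = 2
G(3) = mex({0, 1, 2}) = 3
G(4) = mex({0, 1, 2, 3}) = 4
G(5) = mex({1, 2, 3, 4}) = 0
G(6) = mex({0, 2, 3, 4}) = 1
G(7) = mex({0, 1, 3, 4}) = 2
G(8) = mex({0, 1, 2, 4}) = 3
G(9) = mex({0, 1, 2, 3}) = 4
G(10) = mex({0, 1, 2, 3, 4}) = 5
G(11) = mex({1, 2, 3, 4, 5}) = 0
G(12) = mex({0, 2, 3, 4, 5}) = 1
G(13) = mex({0, 1, 3, 4, 5}) = 2
G(14) = mex({0, 1, 2, 4, 5}) = 3
G(15) = mex({0, 1, 2, 3}) = 4
G(16) = mex({1, 2, 3, 4}) = 0
G(17) = mex({0, 2, 3, 4, 5}) = 1
G(18) = mex({0, 1, 3, 4, 5}) = 2
G(19) = mex({0, 1, 2, 4, 5}) = 3
G(20) = mex({0, 1, 2, 3, 5}) = 4
Observe that G(11)..G(20) = 0, 1, 2, 3, 4, 0, 1, 2, 3, 4 repeats G(0)..G(9) = 0, 1, 2, 3, 4, 0, 1, 2, 3, 4.
For k >= max(S) = 10, G(k) is determined by the previous 10 values G(k-10)..G(k-1); a window of 10 consecutive values has recurred shifted by 11, so by induction G(k + 11) = G(k) for all k >= 0: the sequence is periodic from the start with period 11.
One period: G(0..10) = 0, 1, 2, 3, 4, 0, 1, 2, 3, 4, 5.
78 mod 11 = 1, so G(78) = G(1) = 1.

1


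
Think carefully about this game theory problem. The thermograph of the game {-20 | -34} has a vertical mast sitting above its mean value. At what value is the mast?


Game = {-20 | -34}, a switch {a | b} with numbers a > b.
Its thermograph has left wall a - t and right wall b + t, which meet at t = (a - b)/2, where both equal (a + b)/2. So the mast (mean value) is at (a + b)/2.
Mean = (-20 + (-34))/2 = -54/2 = -27

-27


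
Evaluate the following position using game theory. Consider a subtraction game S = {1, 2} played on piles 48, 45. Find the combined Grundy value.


Subtraction set: {1, 2}
For this subtraction set, G(n) = n mod 3 (period = max + 1 = 3).
Pile 1 (size 48): G(48) = 48 mod 3 = 0
Pile 2 (size 45): G(45) = 45 mod 3 = 0
Total Grundy value = XOR of all: 0 XOR 0 = 0

0


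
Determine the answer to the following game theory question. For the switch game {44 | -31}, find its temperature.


The game is {44 | -31}, a switch {a | b} with numbers a > b.
Cooling {a | b} by t gives {a - t | b + t}, which stops being hot when a - t = b + t, i.e. at t = (a - b)/2. So the temperature of a switch is (a - b)/2.
Temperature = (Left option - Right option) / 2
= (44 - (-31)) / 2
= 75 / 2
= 75/2

75/2


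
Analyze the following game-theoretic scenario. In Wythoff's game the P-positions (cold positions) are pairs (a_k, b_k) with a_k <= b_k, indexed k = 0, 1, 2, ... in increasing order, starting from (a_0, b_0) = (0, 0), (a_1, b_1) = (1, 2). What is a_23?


By Wythoff's theorem, a_k = floor(k * phi) and b_k = floor(k * phi^2) = a_k + k, where phi = (1 + sqrt(5))/2 is the golden ratio.
phi = (1 + sqrt(5))/2 = 1.618034
k = 23
k * phi = 23 * 1.618034 = 37.214782
a_23 = floor(k * phi) = 37

37


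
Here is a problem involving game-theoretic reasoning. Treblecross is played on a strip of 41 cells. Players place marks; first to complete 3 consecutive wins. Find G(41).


Treblecross: place X on empty cells; 3-in-a-row wins.
Playing within two cells of an existing X lets the opponent win at once, so sensible play treats the cells i-2..i+2 around each X as dead. The player left with no safe cell loses, so this is a normal-play take-away game on strips of safe cells.
Placing X at cell i (0-indexed) of a strip of k safe cells leaves independent strips of sizes max(0, i-2) and max(0, k-i-3). Hence G(k) = mex{ G(max(0,i-2)) XOR G(max(0,k-i-3)) : 0 <= i < k }, with G(0) = 0.
G(1): splits (0,0):0^0=0 -> mex({0}) = 1
G(2): splits (0,0):0^0=0 -> mex({0}) = 1
G(3): splits (0,0):0^0=0 -> mex({0}) = 1
G(4): splits (0,1):0^1=1 (0,0):0^0=0 -> mex({0, 1}) = 2
G(5): splits (0,2):0^1=1 (0,1):0^1=1 (0,0):0^0=0 -> mex({0, 1}) = 2
G(6) = mex({1}) = 0
G(7) = mex({0, 1, 2}) = 3
G(8) = mex({0, 1, 2}) = 3
G(9) = mex({0, 2}) = 1
G(10) = mex({0, 2, 3}) = 1
G(11) = mex({0, 3}) = 1
G(12) = mex({1, 3}) = 0
G(13) = mex({0, 1, 2, 3}) = 4
G(14) = mex({0, 1, 2}) = 3
G(15) = mex({0, 1, 2}) = 3
G(16) = mex({0, 1, 2, 4}) = 3
G(17) = mex({0, 1, 3, 4}) = 2
G(18) = mex({0, 1, 3, 4}) = 2
G(19) = mex({0, 1, 3, 5}) = 2
G(20) = mex({0, 1, 2, 3, 5}) = 4
G(21) = mex({0, 1, 2, 3, 5}) = 4
G(22) = mex({1, 2, 6}) = 0
G(23) = mex({0, 1, 2, 3, 4, 6}) = 5
G(24) = mex({0, 1, 2, 3, 4}) = 5
G(25) = mex({0, 1, 3, 4, 7}) = 2
G(26) = mex({0, 1, 3, 4, 5, 7}) = 2
G(27) = mex({0, 1, 3, 5}) = 2
G(28) = mex({0, 1, 2, 5}) = 3
G(29) = mex({0, 1, 2, 4, 5, 6}) = 3
G(30) = mex({1, 2, 4, 6}) = 0
G(31) = mex({0, 1, 2, 3, 4, 6}) = 5
G(32) = mex({1, 2, 3, 4, 7}) = 0
G(33) = mex({0, 3, 7}) = 1
G(34) = mex({0, 2, 3, 5, 7}) = 1
G(35) = mex({0, 2, 3, 5, 6}) = 1
G(36) = mex({0, 1, 2, 5, 6}) = 3
G(37) = mex({0, 1, 2, 4, 5, 6}) = 3
G(38) = mex({0, 1, 2, 4}) = 3
G(39) = mex({0, 1, 2, 3, 4, 7}) = 5
G(40) = mex({0, 1, 2, 3, 4, 5, 7}) = 6
G(41) = mex({0, 1, 2, 3, 5, 7}) = 4
Therefore G(41) = 4.

4


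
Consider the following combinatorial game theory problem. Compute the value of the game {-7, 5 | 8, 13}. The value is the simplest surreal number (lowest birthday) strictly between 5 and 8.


Left options: {-7, 5}, max = 5
Right options: {8, 13}, min = 8
All options are numbers and max(Left) < min(Right), so by the simplicity theorem the value is the simplest (earliest-born) number strictly between 5 and 8.
Integers 6 through 7 all lie strictly between 5 and 8.
Among integers, the simplest (lowest birthday = smallest |n|; 0 is born on day 0, +-n on day n) is 6.
No non-integer in the interval can be simpler: if x is a non-integer in the interval, then floor(x) or ceil(x) also lies in the interval (the interval contains an integer), and both are proper prefixes of x's sign expansion, i.e. born earlier. So the game value is 6.
Game value = 6

6


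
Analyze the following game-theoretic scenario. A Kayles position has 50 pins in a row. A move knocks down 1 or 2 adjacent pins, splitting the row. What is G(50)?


Kayles: a move removes 1 or 2 adjacent pins from a contiguous row.
Removing pins from a row of k leaves two independent rows (a, b) with a + b = k - 1 (one pin) or a + b = k - 2 (two pins); an end removal gives a = 0.
By Sprague-Grundy, G(k) = mex{ G(a) XOR G(b) } over all these splits. G(0) = 0.
G(1): splits (0,0):0^0=0 -> mex({0}) = 1
G(2): splits (0,1):0^1=1 (0,0):0^0=0 -> mex({0, 1}) = 2
G(3): splits (0,2):0^2=2 (1,1):1^1=0 (0,1):0^1=1 -> mex({0, 1, 2}) = 3
G(4): splits (0,3):0^3=3 (1,2):1^2=3 (0,2):0^2=2 (1,1):1^1=0 -> mex({0, 2, 3}) = 1
G(5): splits (0,4):0^1=1 (1,3):1^3=2 (2,2):2^2=0 (0,3):0^3=3 (1,2):1^2=3 -> mex({0, 1, 2, 3}) = 4
G(6) = mex({0, 1, 2, 4}) = 3
G(7) = mex({0, 1, 3, 4, 5}) = 2
G(8) = mex({0, 2, 3, 5, 6}) = 1
G(9) = mex({0, 1, 2, 3, 6, 7}) = 4
G(10) = mex({0, 1, 3, 4, 5, 7}) = 2
G(11) = mex({0, 1, 2, 3, 4, 5}) = 6
G(12) = mex({0, 1, 2, 3, 5, 6, 7}) = 4
G(13) = mex({0, 2, 3, 4, 6, 7}) = 1
G(14) = mex({0, 1, 4, 5, 6, 7}) = 2
G(15) = mex({0, 1, 2, 3, 4, 5, 6}) = 7
G(16) = mex({0, 2, 3, 5, 6, 7}) = 1
G(17) = mex({0, 1, 2, 3, 5, 6, 7}) = 4
G(18) = mex({0, 1, 2, 4, 5, 6}) = 3
G(19) = mex({0, 1, 3, 4, 5, 7}) = 2
G(20) = mex({0, 2, 3, 4, 5, 6, 7}) = 1
G(21) = mex({0, 1, 2, 3, 5, 6, 7}) = 4
G(22) = mex({0, 1, 2, 3, 4, 5, 7}) = 6
G(23) = mex({0, 1, 2, 3, 4, 5, 6}) = 7
G(24) = mex({0, 1, 2, 3, 5, 6, 7}) = 4
G(25) = mex({0, 2, 3, 4, 6, 7}) = 1
G(26) = mex({0, 1, 3, 4, 5, 6, 7}) = 2
G(27) = mex({0, 1, 2, 3, 4, 5, 6, 7}) = 8
G(28) = mex({0, 1, 2, 3, 4, 6, 7, 8}) = 5
G(29) = mex({0, 1, 2, 3, 5, 6, 7, 8, 9}) = 4
G(30) = mex({0, 1, 2, 3, 4, 5, 6, 9, 10}) = 7
G(31) = mex({0, 1, 3, 4, 5, 7, 10, 11}) = 2
G(32) = mex({0, 2, 3, 4, 5, 6, 7, 9, 11}) = 1
G(33) = mex({0, 1, 2, 3, 4, 5, 6, 7, 9, 12}) = 8
G(34) = mex({0, 1, 2, 3, 4, 5, 7, 8, 11, 12}) = 6
G(35) = mex({0, 1, 2, 3, 4, 5, 6, 8, 9, 10, 11}) = 7
G(36) = mex({0, 1, 2, 3, 5, 6, 7, 9, 10}) = 4
G(37) = mex({0, 2, 3, 4, 6, 7, 9, 10, 11, 12}) = 1
G(38) = mex({0, 1, 3, 4, 5, 6, 7, 9, 10, 11, 12}) = 2
G(39) = mex({0, 1, 2, 4, 5, 6, 7, 9, 10, 12, 14}) = 3
G(40) = mex({0, 2, 3, 4, 6, 7, 11, 12, 14}) = 1
G(41) = mex({0, 1, 2, 3, 5, 6, 7, 9, 10, 11, 12}) = 4
G(42) = mex({0, 1, 2, 3, 4, 5, 6, 9, 10}) = 7
G(43) = mex({0, 1, 3, 4, 5, 7, 9, 10, 12, 15}) = 2
G(44) = mex({0, 2, 3, 4, 5, 6, 7, 9, 10, 12, 15}) = 1
G(45) = mex({0, 1, 2, 3, 4, 5, 6, 7, 9, 10, 12, 14}) = 8
G(46) = mex({0, 1, 3, 4, 5, 7, 8, 11, 12, 14}) = 2
G(47) = mex({0, 1, 2, 3, 4, 5, 6, 8, 9, 10, 11, 12}) = 7
G(48) = mex({0, 1, 2, 3, 5, 6, 7, 9, 10}) = 4
G(49) = mex({0, 2, 3, 4, 6, 7, 9, 10, 11, 12, 15}) = 1
G(50) = mex({0, 1, 4, 5, 6, 7, 9, 11, 12, 14, 15}) = 2
Therefore G(50) = 2.

2


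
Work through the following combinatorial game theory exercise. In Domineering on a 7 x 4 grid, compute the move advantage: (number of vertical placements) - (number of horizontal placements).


Board is 7 x 4 (rows x cols).
Left (vertical) placements: (rows-1) * cols = 6 * 4 = 24
Right (horizontal) placements: rows * (cols-1) = 7 * 3 = 21
Advantage = Left - Right = 24 - 21 = 3

3


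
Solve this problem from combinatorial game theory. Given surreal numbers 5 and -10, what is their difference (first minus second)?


x = 5, y = -10
x - y = 5 - -10 = 15

15


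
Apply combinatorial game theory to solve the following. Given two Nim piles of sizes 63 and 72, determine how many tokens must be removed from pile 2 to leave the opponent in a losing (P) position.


Piles: 63 and 72
Current XOR: 63 XOR 72 = 119 (non-zero, so this is an N-position).
To make the XOR zero, we need to find a move that balances the piles.
For pile 2 (size 72): target = 72 XOR 119 = 63
We reduce pile 2 from 72 to 63.
Tokens removed: 72 - 63 = 9
Verification: 63 XOR 63 = 0

9


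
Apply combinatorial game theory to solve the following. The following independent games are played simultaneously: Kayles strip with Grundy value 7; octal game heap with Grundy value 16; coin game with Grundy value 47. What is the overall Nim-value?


By the Sprague-Grundy theorem, the Grundy value of a sum of games is the XOR of individual Grundy values.
Kayles strip: Grundy value = 7. Running XOR: 0 XOR 7 = 7
octal game heap: Grundy value = 16. Running XOR: 7 XOR 16 = 23
coin game: Grundy value = 47. Running XOR: 23 XOR 47 = 56
The combined Grundy value is 56.

56


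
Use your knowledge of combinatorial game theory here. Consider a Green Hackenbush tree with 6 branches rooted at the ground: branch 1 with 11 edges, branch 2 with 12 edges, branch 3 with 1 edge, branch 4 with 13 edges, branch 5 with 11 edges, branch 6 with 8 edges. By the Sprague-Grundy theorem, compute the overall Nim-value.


The tree has 6 branches from the ground vertex.
In Green Hackenbush, the Nim-value of a simple path of length k is k.
Branch 1: length 11, Nim-value = 11
Branch 2: length 12, Nim-value = 12
Branch 3: length 1, Nim-value = 1
Branch 4: length 13, Nim-value = 13
Branch 5: length 11, Nim-value = 11
Branch 6: length 8, Nim-value = 8
Total Nim-value = XOR of all branch values:
0 XOR 11 = 11
11 XOR 12 = 7
7 XOR 1 = 6
6 XOR 13 = 11
11 XOR 11 = 0
0 XOR 8 = 8
Nim-value of the tree = 8

8


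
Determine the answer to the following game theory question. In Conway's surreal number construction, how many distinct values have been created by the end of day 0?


Day 0: {|} = 0 is born. Count = 1.
Day n: the number of surreal numbers born by day n is 2^(n+1) - 1.
By day 0: 2^1 - 1 = 1
By day 0: 1 surreal numbers.

1


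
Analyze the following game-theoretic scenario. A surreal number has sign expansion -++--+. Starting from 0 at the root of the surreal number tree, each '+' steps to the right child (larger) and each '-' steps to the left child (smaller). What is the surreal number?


Sign expansion: -++--+
Rule: track bounds (lo, hi), initially (-inf, +inf). On '+', the current value becomes lo and we move to the simplest number in (value, hi): value + 1 if hi = +inf, otherwise the midpoint (value + hi)/2. On '-', the current value becomes hi and we move to value - 1 if lo = -inf, otherwise the midpoint (lo + value)/2.
Start at 0.
Step 1: sign = -, move left. Bounds: (-inf, 0). Value = -1
Step 2: sign = +, move right. Bounds: (-1, 0). Value = -1/2
Step 3: sign = +, move right. Bounds: (-1/2, 0). Value = -1/4
Step 4: sign = -, move left. Bounds: (-1/2, -1/4). Value = -3/8
Step 5: sign = -, move left. Bounds: (-1/2, -3/8). Value = -7/16
Step 6: sign = +, move right. Bounds: (-7/16, -3/8). Value = -13/32
The surreal number with sign expansion -++--+ is -13/32.

-13/32


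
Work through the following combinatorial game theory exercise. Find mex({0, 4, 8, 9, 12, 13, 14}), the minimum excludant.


Set = {0, 4, 8, 9, 12, 13, 14}
0 is in the set.
1 is NOT in the set. This is the mex.
mex = 1

1


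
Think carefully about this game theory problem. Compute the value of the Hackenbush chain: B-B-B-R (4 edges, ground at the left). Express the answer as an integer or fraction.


Edges (from ground): B-B-B-R
By Berlekamp's sign-expansion rule, a Blue-Red Hackenbush stalk has the value of the surreal number whose sign sequence is the edge sequence with B -> + and R -> -.
Sign sequence: +++-
Trace the sign expansion in the surreal number tree, starting from 0:
Edge 1: B (sign +) -> bounds (0, +inf), value = 1
Edge 2: B (sign +) -> bounds (1, +inf), value = 2
Edge 3: B (sign +) -> bounds (2, +inf), value = 3
Edge 4: R (sign -) -> bounds (2, 3), value = 5/2
Game value = 5/2

5/2


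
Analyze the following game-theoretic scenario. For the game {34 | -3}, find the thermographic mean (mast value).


Game = {34 | -3}, a switch {a | b} with numbers a > b.
Its thermograph has left wall a - t and right wall b + t, which meet at t = (a - b)/2, where both equal (a + b)/2. So the mast (mean value) is at (a + b)/2.
Mean = (34 + (-3))/2 = 31/2 = 31/2

31/2


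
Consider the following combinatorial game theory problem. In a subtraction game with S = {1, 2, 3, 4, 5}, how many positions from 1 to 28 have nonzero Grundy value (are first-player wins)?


Subtraction set S = {1, 2, 3, 4, 5}, so G(n) = n mod 6.
G(n) = 0 when n is a multiple of 6.
Multiples of 6 in [1, 28]: 4
N-positions (nonzero Grundy) = 28 - 4 = 24

24
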